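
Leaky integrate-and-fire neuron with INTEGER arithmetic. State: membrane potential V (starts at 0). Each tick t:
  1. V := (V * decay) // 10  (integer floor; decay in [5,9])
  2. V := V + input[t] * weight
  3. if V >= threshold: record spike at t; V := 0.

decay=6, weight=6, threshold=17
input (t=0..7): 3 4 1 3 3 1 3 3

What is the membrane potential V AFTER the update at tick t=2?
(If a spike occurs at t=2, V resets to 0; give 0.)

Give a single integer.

t=0: input=3 -> V=0 FIRE
t=1: input=4 -> V=0 FIRE
t=2: input=1 -> V=6
t=3: input=3 -> V=0 FIRE
t=4: input=3 -> V=0 FIRE
t=5: input=1 -> V=6
t=6: input=3 -> V=0 FIRE
t=7: input=3 -> V=0 FIRE

Answer: 6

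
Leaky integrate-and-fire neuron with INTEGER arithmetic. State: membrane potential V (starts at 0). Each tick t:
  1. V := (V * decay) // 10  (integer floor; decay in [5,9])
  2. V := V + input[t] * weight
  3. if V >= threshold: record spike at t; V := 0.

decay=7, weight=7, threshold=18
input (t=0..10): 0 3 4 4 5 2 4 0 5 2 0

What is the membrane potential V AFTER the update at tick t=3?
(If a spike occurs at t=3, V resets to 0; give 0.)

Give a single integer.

Answer: 0

Derivation:
t=0: input=0 -> V=0
t=1: input=3 -> V=0 FIRE
t=2: input=4 -> V=0 FIRE
t=3: input=4 -> V=0 FIRE
t=4: input=5 -> V=0 FIRE
t=5: input=2 -> V=14
t=6: input=4 -> V=0 FIRE
t=7: input=0 -> V=0
t=8: input=5 -> V=0 FIRE
t=9: input=2 -> V=14
t=10: input=0 -> V=9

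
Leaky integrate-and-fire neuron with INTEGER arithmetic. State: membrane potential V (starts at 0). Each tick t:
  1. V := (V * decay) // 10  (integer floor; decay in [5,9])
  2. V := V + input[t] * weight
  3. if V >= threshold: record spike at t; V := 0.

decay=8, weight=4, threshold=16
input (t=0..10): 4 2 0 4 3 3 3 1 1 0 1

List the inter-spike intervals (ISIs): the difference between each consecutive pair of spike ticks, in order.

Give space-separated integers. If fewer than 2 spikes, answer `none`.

Answer: 3 2

Derivation:
t=0: input=4 -> V=0 FIRE
t=1: input=2 -> V=8
t=2: input=0 -> V=6
t=3: input=4 -> V=0 FIRE
t=4: input=3 -> V=12
t=5: input=3 -> V=0 FIRE
t=6: input=3 -> V=12
t=7: input=1 -> V=13
t=8: input=1 -> V=14
t=9: input=0 -> V=11
t=10: input=1 -> V=12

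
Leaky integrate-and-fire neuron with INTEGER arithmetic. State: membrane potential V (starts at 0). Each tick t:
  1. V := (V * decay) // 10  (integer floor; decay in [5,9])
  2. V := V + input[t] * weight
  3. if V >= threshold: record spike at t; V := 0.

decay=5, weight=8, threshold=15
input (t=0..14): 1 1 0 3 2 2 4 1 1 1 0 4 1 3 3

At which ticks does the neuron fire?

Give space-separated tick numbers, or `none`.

Answer: 3 4 5 6 11 13 14

Derivation:
t=0: input=1 -> V=8
t=1: input=1 -> V=12
t=2: input=0 -> V=6
t=3: input=3 -> V=0 FIRE
t=4: input=2 -> V=0 FIRE
t=5: input=2 -> V=0 FIRE
t=6: input=4 -> V=0 FIRE
t=7: input=1 -> V=8
t=8: input=1 -> V=12
t=9: input=1 -> V=14
t=10: input=0 -> V=7
t=11: input=4 -> V=0 FIRE
t=12: input=1 -> V=8
t=13: input=3 -> V=0 FIRE
t=14: input=3 -> V=0 FIRE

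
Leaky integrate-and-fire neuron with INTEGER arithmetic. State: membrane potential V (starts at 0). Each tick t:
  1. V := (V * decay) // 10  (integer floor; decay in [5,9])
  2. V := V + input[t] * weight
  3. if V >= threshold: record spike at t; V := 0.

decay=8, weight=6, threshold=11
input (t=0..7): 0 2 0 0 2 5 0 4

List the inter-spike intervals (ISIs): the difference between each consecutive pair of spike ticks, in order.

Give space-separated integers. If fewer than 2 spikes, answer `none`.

Answer: 3 1 2

Derivation:
t=0: input=0 -> V=0
t=1: input=2 -> V=0 FIRE
t=2: input=0 -> V=0
t=3: input=0 -> V=0
t=4: input=2 -> V=0 FIRE
t=5: input=5 -> V=0 FIRE
t=6: input=0 -> V=0
t=7: input=4 -> V=0 FIRE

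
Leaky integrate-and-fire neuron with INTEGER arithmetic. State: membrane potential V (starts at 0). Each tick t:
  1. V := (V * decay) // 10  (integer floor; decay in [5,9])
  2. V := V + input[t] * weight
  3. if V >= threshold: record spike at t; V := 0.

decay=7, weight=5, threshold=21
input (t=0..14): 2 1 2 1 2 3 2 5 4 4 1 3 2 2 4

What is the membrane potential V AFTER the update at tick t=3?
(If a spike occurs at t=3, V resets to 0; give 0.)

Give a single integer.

Answer: 17

Derivation:
t=0: input=2 -> V=10
t=1: input=1 -> V=12
t=2: input=2 -> V=18
t=3: input=1 -> V=17
t=4: input=2 -> V=0 FIRE
t=5: input=3 -> V=15
t=6: input=2 -> V=20
t=7: input=5 -> V=0 FIRE
t=8: input=4 -> V=20
t=9: input=4 -> V=0 FIRE
t=10: input=1 -> V=5
t=11: input=3 -> V=18
t=12: input=2 -> V=0 FIRE
t=13: input=2 -> V=10
t=14: input=4 -> V=0 FIRE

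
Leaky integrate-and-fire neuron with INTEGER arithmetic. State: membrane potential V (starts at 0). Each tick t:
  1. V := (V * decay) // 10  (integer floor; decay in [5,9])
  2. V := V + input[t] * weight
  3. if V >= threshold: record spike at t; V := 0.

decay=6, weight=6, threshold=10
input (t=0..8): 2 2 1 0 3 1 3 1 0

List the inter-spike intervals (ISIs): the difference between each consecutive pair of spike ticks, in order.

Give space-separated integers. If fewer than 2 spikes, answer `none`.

t=0: input=2 -> V=0 FIRE
t=1: input=2 -> V=0 FIRE
t=2: input=1 -> V=6
t=3: input=0 -> V=3
t=4: input=3 -> V=0 FIRE
t=5: input=1 -> V=6
t=6: input=3 -> V=0 FIRE
t=7: input=1 -> V=6
t=8: input=0 -> V=3

Answer: 1 3 2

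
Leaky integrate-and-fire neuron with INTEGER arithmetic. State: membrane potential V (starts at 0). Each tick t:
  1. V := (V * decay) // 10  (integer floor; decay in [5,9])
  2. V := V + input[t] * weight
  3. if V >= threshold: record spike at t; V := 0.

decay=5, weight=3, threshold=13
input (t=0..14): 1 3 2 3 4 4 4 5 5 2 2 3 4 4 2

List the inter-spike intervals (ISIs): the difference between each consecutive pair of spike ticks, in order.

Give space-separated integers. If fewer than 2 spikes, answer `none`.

t=0: input=1 -> V=3
t=1: input=3 -> V=10
t=2: input=2 -> V=11
t=3: input=3 -> V=0 FIRE
t=4: input=4 -> V=12
t=5: input=4 -> V=0 FIRE
t=6: input=4 -> V=12
t=7: input=5 -> V=0 FIRE
t=8: input=5 -> V=0 FIRE
t=9: input=2 -> V=6
t=10: input=2 -> V=9
t=11: input=3 -> V=0 FIRE
t=12: input=4 -> V=12
t=13: input=4 -> V=0 FIRE
t=14: input=2 -> V=6

Answer: 2 2 1 3 2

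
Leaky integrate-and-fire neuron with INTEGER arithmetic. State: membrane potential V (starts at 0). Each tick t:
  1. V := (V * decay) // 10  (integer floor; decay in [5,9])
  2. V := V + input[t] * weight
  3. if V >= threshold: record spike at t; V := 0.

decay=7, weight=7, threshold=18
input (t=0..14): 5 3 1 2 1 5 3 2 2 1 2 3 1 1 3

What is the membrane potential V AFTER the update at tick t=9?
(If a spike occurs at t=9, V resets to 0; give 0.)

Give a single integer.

t=0: input=5 -> V=0 FIRE
t=1: input=3 -> V=0 FIRE
t=2: input=1 -> V=7
t=3: input=2 -> V=0 FIRE
t=4: input=1 -> V=7
t=5: input=5 -> V=0 FIRE
t=6: input=3 -> V=0 FIRE
t=7: input=2 -> V=14
t=8: input=2 -> V=0 FIRE
t=9: input=1 -> V=7
t=10: input=2 -> V=0 FIRE
t=11: input=3 -> V=0 FIRE
t=12: input=1 -> V=7
t=13: input=1 -> V=11
t=14: input=3 -> V=0 FIRE

Answer: 7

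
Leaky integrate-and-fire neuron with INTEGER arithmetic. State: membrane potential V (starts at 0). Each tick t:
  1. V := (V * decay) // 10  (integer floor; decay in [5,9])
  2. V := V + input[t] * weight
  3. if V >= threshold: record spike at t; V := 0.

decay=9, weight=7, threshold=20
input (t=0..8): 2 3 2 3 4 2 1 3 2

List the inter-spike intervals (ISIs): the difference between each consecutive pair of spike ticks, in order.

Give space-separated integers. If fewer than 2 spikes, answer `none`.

t=0: input=2 -> V=14
t=1: input=3 -> V=0 FIRE
t=2: input=2 -> V=14
t=3: input=3 -> V=0 FIRE
t=4: input=4 -> V=0 FIRE
t=5: input=2 -> V=14
t=6: input=1 -> V=19
t=7: input=3 -> V=0 FIRE
t=8: input=2 -> V=14

Answer: 2 1 3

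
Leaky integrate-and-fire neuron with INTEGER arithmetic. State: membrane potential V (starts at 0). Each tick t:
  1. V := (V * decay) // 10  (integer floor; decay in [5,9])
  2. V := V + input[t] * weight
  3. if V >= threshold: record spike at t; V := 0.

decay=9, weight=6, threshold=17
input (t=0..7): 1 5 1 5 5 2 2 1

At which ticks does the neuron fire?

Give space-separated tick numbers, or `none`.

Answer: 1 3 4 6

Derivation:
t=0: input=1 -> V=6
t=1: input=5 -> V=0 FIRE
t=2: input=1 -> V=6
t=3: input=5 -> V=0 FIRE
t=4: input=5 -> V=0 FIRE
t=5: input=2 -> V=12
t=6: input=2 -> V=0 FIRE
t=7: input=1 -> V=6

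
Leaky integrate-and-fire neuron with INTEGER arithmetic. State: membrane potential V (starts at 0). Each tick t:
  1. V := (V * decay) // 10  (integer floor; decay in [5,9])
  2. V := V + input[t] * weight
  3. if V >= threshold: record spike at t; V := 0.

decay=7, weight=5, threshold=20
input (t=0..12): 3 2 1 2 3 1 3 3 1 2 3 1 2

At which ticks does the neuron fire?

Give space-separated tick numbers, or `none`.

Answer: 1 4 7 10

Derivation:
t=0: input=3 -> V=15
t=1: input=2 -> V=0 FIRE
t=2: input=1 -> V=5
t=3: input=2 -> V=13
t=4: input=3 -> V=0 FIRE
t=5: input=1 -> V=5
t=6: input=3 -> V=18
t=7: input=3 -> V=0 FIRE
t=8: input=1 -> V=5
t=9: input=2 -> V=13
t=10: input=3 -> V=0 FIRE
t=11: input=1 -> V=5
t=12: input=2 -> V=13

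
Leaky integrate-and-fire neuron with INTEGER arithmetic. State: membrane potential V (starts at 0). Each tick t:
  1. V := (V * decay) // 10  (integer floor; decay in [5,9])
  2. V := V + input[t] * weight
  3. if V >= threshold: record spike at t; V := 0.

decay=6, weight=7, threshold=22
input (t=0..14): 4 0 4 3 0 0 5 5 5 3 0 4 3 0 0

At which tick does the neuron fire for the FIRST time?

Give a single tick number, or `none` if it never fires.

Answer: 0

Derivation:
t=0: input=4 -> V=0 FIRE
t=1: input=0 -> V=0
t=2: input=4 -> V=0 FIRE
t=3: input=3 -> V=21
t=4: input=0 -> V=12
t=5: input=0 -> V=7
t=6: input=5 -> V=0 FIRE
t=7: input=5 -> V=0 FIRE
t=8: input=5 -> V=0 FIRE
t=9: input=3 -> V=21
t=10: input=0 -> V=12
t=11: input=4 -> V=0 FIRE
t=12: input=3 -> V=21
t=13: input=0 -> V=12
t=14: input=0 -> V=7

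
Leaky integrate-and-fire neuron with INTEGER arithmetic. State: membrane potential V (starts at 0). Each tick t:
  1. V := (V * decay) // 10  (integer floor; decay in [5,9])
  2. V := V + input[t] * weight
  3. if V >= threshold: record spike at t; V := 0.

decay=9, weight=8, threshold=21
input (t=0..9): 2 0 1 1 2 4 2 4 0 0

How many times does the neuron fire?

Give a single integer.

Answer: 3

Derivation:
t=0: input=2 -> V=16
t=1: input=0 -> V=14
t=2: input=1 -> V=20
t=3: input=1 -> V=0 FIRE
t=4: input=2 -> V=16
t=5: input=4 -> V=0 FIRE
t=6: input=2 -> V=16
t=7: input=4 -> V=0 FIRE
t=8: input=0 -> V=0
t=9: input=0 -> V=0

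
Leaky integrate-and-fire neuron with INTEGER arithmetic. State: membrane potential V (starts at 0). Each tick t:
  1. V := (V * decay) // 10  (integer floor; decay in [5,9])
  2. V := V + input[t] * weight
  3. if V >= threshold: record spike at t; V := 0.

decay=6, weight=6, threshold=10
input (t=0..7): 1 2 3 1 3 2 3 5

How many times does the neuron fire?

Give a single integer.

t=0: input=1 -> V=6
t=1: input=2 -> V=0 FIRE
t=2: input=3 -> V=0 FIRE
t=3: input=1 -> V=6
t=4: input=3 -> V=0 FIRE
t=5: input=2 -> V=0 FIRE
t=6: input=3 -> V=0 FIRE
t=7: input=5 -> V=0 FIRE

Answer: 6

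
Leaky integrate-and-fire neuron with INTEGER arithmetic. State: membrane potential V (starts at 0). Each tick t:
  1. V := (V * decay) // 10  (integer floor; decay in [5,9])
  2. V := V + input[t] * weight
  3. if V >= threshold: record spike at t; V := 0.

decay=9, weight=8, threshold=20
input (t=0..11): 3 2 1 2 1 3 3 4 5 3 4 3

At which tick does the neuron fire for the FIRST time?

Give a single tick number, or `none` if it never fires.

t=0: input=3 -> V=0 FIRE
t=1: input=2 -> V=16
t=2: input=1 -> V=0 FIRE
t=3: input=2 -> V=16
t=4: input=1 -> V=0 FIRE
t=5: input=3 -> V=0 FIRE
t=6: input=3 -> V=0 FIRE
t=7: input=4 -> V=0 FIRE
t=8: input=5 -> V=0 FIRE
t=9: input=3 -> V=0 FIRE
t=10: input=4 -> V=0 FIRE
t=11: input=3 -> V=0 FIRE

Answer: 0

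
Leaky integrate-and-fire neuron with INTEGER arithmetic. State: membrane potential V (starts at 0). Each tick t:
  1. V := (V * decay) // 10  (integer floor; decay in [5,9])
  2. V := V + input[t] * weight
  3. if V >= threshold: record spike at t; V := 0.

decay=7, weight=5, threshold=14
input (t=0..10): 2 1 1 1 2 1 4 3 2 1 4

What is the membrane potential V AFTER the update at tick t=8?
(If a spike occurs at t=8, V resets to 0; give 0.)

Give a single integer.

t=0: input=2 -> V=10
t=1: input=1 -> V=12
t=2: input=1 -> V=13
t=3: input=1 -> V=0 FIRE
t=4: input=2 -> V=10
t=5: input=1 -> V=12
t=6: input=4 -> V=0 FIRE
t=7: input=3 -> V=0 FIRE
t=8: input=2 -> V=10
t=9: input=1 -> V=12
t=10: input=4 -> V=0 FIRE

Answer: 10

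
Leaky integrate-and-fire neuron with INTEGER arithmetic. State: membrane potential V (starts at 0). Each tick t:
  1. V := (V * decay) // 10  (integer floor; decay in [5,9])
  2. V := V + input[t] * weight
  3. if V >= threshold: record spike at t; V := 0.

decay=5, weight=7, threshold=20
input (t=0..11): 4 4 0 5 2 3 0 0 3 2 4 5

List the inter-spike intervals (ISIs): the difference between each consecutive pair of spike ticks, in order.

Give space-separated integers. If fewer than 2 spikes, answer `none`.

Answer: 1 2 2 3 2 1

Derivation:
t=0: input=4 -> V=0 FIRE
t=1: input=4 -> V=0 FIRE
t=2: input=0 -> V=0
t=3: input=5 -> V=0 FIRE
t=4: input=2 -> V=14
t=5: input=3 -> V=0 FIRE
t=6: input=0 -> V=0
t=7: input=0 -> V=0
t=8: input=3 -> V=0 FIRE
t=9: input=2 -> V=14
t=10: input=4 -> V=0 FIRE
t=11: input=5 -> V=0 FIRE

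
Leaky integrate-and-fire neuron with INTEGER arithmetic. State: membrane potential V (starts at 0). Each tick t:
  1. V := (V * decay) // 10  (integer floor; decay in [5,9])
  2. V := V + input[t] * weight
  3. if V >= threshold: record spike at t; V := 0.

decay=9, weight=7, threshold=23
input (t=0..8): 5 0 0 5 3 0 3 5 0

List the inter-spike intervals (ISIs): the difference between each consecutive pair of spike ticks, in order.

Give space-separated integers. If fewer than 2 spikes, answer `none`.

Answer: 3 3 1

Derivation:
t=0: input=5 -> V=0 FIRE
t=1: input=0 -> V=0
t=2: input=0 -> V=0
t=3: input=5 -> V=0 FIRE
t=4: input=3 -> V=21
t=5: input=0 -> V=18
t=6: input=3 -> V=0 FIRE
t=7: input=5 -> V=0 FIRE
t=8: input=0 -> V=0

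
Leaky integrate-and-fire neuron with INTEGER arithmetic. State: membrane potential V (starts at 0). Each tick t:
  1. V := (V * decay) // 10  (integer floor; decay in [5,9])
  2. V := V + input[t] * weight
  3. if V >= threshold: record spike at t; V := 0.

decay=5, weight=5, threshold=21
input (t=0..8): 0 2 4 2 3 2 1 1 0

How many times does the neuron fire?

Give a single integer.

t=0: input=0 -> V=0
t=1: input=2 -> V=10
t=2: input=4 -> V=0 FIRE
t=3: input=2 -> V=10
t=4: input=3 -> V=20
t=5: input=2 -> V=20
t=6: input=1 -> V=15
t=7: input=1 -> V=12
t=8: input=0 -> V=6

Answer: 1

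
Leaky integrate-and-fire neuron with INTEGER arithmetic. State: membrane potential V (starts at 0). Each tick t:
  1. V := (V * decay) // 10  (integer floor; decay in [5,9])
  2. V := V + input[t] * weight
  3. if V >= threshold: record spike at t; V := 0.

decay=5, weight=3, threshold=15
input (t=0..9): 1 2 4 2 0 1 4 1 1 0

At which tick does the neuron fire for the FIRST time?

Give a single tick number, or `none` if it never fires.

t=0: input=1 -> V=3
t=1: input=2 -> V=7
t=2: input=4 -> V=0 FIRE
t=3: input=2 -> V=6
t=4: input=0 -> V=3
t=5: input=1 -> V=4
t=6: input=4 -> V=14
t=7: input=1 -> V=10
t=8: input=1 -> V=8
t=9: input=0 -> V=4

Answer: 2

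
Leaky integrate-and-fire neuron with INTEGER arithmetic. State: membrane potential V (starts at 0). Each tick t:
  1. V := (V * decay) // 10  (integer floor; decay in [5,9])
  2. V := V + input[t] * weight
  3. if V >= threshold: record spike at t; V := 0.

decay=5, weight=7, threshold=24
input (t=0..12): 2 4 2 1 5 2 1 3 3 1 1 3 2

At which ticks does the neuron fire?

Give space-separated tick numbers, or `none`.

Answer: 1 4 7 11

Derivation:
t=0: input=2 -> V=14
t=1: input=4 -> V=0 FIRE
t=2: input=2 -> V=14
t=3: input=1 -> V=14
t=4: input=5 -> V=0 FIRE
t=5: input=2 -> V=14
t=6: input=1 -> V=14
t=7: input=3 -> V=0 FIRE
t=8: input=3 -> V=21
t=9: input=1 -> V=17
t=10: input=1 -> V=15
t=11: input=3 -> V=0 FIRE
t=12: input=2 -> V=14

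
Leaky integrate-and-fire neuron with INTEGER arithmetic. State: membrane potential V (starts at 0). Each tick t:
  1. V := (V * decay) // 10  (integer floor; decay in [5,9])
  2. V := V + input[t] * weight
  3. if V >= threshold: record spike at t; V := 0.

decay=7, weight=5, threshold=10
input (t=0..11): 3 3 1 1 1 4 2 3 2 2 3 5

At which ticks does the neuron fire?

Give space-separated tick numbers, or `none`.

Answer: 0 1 4 5 6 7 8 9 10 11

Derivation:
t=0: input=3 -> V=0 FIRE
t=1: input=3 -> V=0 FIRE
t=2: input=1 -> V=5
t=3: input=1 -> V=8
t=4: input=1 -> V=0 FIRE
t=5: input=4 -> V=0 FIRE
t=6: input=2 -> V=0 FIRE
t=7: input=3 -> V=0 FIRE
t=8: input=2 -> V=0 FIRE
t=9: input=2 -> V=0 FIRE
t=10: input=3 -> V=0 FIRE
t=11: input=5 -> V=0 FIRE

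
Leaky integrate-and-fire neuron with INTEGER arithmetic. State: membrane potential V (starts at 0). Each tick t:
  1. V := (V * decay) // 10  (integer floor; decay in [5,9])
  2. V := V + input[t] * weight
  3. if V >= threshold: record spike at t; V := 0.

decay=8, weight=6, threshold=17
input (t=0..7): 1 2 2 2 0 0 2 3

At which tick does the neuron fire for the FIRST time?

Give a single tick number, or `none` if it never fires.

t=0: input=1 -> V=6
t=1: input=2 -> V=16
t=2: input=2 -> V=0 FIRE
t=3: input=2 -> V=12
t=4: input=0 -> V=9
t=5: input=0 -> V=7
t=6: input=2 -> V=0 FIRE
t=7: input=3 -> V=0 FIRE

Answer: 2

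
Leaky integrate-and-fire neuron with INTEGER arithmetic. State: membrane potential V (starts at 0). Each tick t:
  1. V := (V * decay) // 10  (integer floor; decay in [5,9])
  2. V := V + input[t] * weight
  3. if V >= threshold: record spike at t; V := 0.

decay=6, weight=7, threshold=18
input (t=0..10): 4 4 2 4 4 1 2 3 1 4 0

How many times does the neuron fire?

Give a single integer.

Answer: 7

Derivation:
t=0: input=4 -> V=0 FIRE
t=1: input=4 -> V=0 FIRE
t=2: input=2 -> V=14
t=3: input=4 -> V=0 FIRE
t=4: input=4 -> V=0 FIRE
t=5: input=1 -> V=7
t=6: input=2 -> V=0 FIRE
t=7: input=3 -> V=0 FIRE
t=8: input=1 -> V=7
t=9: input=4 -> V=0 FIRE
t=10: input=0 -> V=0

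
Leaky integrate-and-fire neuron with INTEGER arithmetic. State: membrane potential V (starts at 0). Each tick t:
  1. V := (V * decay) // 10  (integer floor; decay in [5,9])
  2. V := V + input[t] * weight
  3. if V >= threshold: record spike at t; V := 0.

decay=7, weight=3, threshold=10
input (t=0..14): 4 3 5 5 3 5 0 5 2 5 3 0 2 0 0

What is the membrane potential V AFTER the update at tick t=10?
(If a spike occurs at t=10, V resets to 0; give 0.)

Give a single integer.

t=0: input=4 -> V=0 FIRE
t=1: input=3 -> V=9
t=2: input=5 -> V=0 FIRE
t=3: input=5 -> V=0 FIRE
t=4: input=3 -> V=9
t=5: input=5 -> V=0 FIRE
t=6: input=0 -> V=0
t=7: input=5 -> V=0 FIRE
t=8: input=2 -> V=6
t=9: input=5 -> V=0 FIRE
t=10: input=3 -> V=9
t=11: input=0 -> V=6
t=12: input=2 -> V=0 FIRE
t=13: input=0 -> V=0
t=14: input=0 -> V=0

Answer: 9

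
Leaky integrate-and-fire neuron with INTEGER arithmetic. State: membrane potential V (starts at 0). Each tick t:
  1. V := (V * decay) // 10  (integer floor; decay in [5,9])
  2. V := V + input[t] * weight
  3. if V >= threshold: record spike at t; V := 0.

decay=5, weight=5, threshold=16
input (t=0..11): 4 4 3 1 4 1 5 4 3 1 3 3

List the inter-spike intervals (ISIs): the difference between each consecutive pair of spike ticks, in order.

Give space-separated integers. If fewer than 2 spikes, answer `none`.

t=0: input=4 -> V=0 FIRE
t=1: input=4 -> V=0 FIRE
t=2: input=3 -> V=15
t=3: input=1 -> V=12
t=4: input=4 -> V=0 FIRE
t=5: input=1 -> V=5
t=6: input=5 -> V=0 FIRE
t=7: input=4 -> V=0 FIRE
t=8: input=3 -> V=15
t=9: input=1 -> V=12
t=10: input=3 -> V=0 FIRE
t=11: input=3 -> V=15

Answer: 1 3 2 1 3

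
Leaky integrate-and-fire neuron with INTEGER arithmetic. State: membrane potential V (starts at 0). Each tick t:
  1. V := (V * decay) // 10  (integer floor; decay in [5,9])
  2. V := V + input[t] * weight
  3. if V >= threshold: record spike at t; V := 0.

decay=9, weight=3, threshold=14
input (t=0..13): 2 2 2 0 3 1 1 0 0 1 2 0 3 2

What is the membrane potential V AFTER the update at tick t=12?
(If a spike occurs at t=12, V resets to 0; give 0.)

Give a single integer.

t=0: input=2 -> V=6
t=1: input=2 -> V=11
t=2: input=2 -> V=0 FIRE
t=3: input=0 -> V=0
t=4: input=3 -> V=9
t=5: input=1 -> V=11
t=6: input=1 -> V=12
t=7: input=0 -> V=10
t=8: input=0 -> V=9
t=9: input=1 -> V=11
t=10: input=2 -> V=0 FIRE
t=11: input=0 -> V=0
t=12: input=3 -> V=9
t=13: input=2 -> V=0 FIRE

Answer: 9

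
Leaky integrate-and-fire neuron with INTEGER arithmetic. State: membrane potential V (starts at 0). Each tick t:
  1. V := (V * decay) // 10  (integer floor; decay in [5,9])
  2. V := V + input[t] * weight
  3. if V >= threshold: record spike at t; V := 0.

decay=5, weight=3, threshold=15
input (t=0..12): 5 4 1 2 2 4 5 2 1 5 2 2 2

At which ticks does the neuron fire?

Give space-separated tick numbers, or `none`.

t=0: input=5 -> V=0 FIRE
t=1: input=4 -> V=12
t=2: input=1 -> V=9
t=3: input=2 -> V=10
t=4: input=2 -> V=11
t=5: input=4 -> V=0 FIRE
t=6: input=5 -> V=0 FIRE
t=7: input=2 -> V=6
t=8: input=1 -> V=6
t=9: input=5 -> V=0 FIRE
t=10: input=2 -> V=6
t=11: input=2 -> V=9
t=12: input=2 -> V=10

Answer: 0 5 6 9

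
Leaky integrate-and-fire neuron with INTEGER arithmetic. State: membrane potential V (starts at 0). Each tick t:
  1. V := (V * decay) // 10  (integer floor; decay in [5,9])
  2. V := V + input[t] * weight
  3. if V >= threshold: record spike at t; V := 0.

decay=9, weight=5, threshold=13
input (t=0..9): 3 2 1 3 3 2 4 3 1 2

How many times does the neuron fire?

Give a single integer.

Answer: 7

Derivation:
t=0: input=3 -> V=0 FIRE
t=1: input=2 -> V=10
t=2: input=1 -> V=0 FIRE
t=3: input=3 -> V=0 FIRE
t=4: input=3 -> V=0 FIRE
t=5: input=2 -> V=10
t=6: input=4 -> V=0 FIRE
t=7: input=3 -> V=0 FIRE
t=8: input=1 -> V=5
t=9: input=2 -> V=0 FIRE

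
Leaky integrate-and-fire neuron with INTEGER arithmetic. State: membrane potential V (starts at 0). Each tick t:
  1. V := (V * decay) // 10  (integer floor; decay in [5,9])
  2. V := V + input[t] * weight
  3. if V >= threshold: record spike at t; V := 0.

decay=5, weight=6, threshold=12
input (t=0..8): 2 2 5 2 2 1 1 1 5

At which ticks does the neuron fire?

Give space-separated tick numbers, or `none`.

t=0: input=2 -> V=0 FIRE
t=1: input=2 -> V=0 FIRE
t=2: input=5 -> V=0 FIRE
t=3: input=2 -> V=0 FIRE
t=4: input=2 -> V=0 FIRE
t=5: input=1 -> V=6
t=6: input=1 -> V=9
t=7: input=1 -> V=10
t=8: input=5 -> V=0 FIRE

Answer: 0 1 2 3 4 8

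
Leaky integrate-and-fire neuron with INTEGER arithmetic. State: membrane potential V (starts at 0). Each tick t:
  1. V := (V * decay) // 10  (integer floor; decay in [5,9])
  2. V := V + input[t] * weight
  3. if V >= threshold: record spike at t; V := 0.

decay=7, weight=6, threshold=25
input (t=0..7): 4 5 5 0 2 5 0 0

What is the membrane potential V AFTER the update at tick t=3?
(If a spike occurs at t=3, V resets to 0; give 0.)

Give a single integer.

t=0: input=4 -> V=24
t=1: input=5 -> V=0 FIRE
t=2: input=5 -> V=0 FIRE
t=3: input=0 -> V=0
t=4: input=2 -> V=12
t=5: input=5 -> V=0 FIRE
t=6: input=0 -> V=0
t=7: input=0 -> V=0

Answer: 0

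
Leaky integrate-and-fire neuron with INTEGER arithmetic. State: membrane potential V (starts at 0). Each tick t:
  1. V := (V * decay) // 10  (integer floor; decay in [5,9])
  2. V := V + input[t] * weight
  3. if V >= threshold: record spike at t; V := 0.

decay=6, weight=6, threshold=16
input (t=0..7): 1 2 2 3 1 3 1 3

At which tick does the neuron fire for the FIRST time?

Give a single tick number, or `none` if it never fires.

Answer: 2

Derivation:
t=0: input=1 -> V=6
t=1: input=2 -> V=15
t=2: input=2 -> V=0 FIRE
t=3: input=3 -> V=0 FIRE
t=4: input=1 -> V=6
t=5: input=3 -> V=0 FIRE
t=6: input=1 -> V=6
t=7: input=3 -> V=0 FIRE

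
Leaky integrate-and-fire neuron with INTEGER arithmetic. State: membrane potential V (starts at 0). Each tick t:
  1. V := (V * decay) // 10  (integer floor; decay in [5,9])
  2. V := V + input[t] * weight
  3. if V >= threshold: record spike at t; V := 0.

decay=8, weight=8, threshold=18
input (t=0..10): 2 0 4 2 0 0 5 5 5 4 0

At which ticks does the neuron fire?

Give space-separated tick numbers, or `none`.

t=0: input=2 -> V=16
t=1: input=0 -> V=12
t=2: input=4 -> V=0 FIRE
t=3: input=2 -> V=16
t=4: input=0 -> V=12
t=5: input=0 -> V=9
t=6: input=5 -> V=0 FIRE
t=7: input=5 -> V=0 FIRE
t=8: input=5 -> V=0 FIRE
t=9: input=4 -> V=0 FIRE
t=10: input=0 -> V=0

Answer: 2 6 7 8 9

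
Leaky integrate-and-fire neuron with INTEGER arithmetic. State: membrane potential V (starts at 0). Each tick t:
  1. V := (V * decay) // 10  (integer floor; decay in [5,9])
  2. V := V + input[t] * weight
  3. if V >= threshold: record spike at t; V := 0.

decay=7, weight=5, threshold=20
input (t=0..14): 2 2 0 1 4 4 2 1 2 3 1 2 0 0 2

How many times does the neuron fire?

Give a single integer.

Answer: 3

Derivation:
t=0: input=2 -> V=10
t=1: input=2 -> V=17
t=2: input=0 -> V=11
t=3: input=1 -> V=12
t=4: input=4 -> V=0 FIRE
t=5: input=4 -> V=0 FIRE
t=6: input=2 -> V=10
t=7: input=1 -> V=12
t=8: input=2 -> V=18
t=9: input=3 -> V=0 FIRE
t=10: input=1 -> V=5
t=11: input=2 -> V=13
t=12: input=0 -> V=9
t=13: input=0 -> V=6
t=14: input=2 -> V=14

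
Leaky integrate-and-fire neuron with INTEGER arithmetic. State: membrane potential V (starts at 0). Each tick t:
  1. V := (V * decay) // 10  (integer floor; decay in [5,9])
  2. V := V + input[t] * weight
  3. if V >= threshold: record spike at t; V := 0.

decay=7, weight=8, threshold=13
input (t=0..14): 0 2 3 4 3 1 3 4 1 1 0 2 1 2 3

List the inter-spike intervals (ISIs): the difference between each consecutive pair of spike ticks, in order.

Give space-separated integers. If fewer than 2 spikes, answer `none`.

t=0: input=0 -> V=0
t=1: input=2 -> V=0 FIRE
t=2: input=3 -> V=0 FIRE
t=3: input=4 -> V=0 FIRE
t=4: input=3 -> V=0 FIRE
t=5: input=1 -> V=8
t=6: input=3 -> V=0 FIRE
t=7: input=4 -> V=0 FIRE
t=8: input=1 -> V=8
t=9: input=1 -> V=0 FIRE
t=10: input=0 -> V=0
t=11: input=2 -> V=0 FIRE
t=12: input=1 -> V=8
t=13: input=2 -> V=0 FIRE
t=14: input=3 -> V=0 FIRE

Answer: 1 1 1 2 1 2 2 2 1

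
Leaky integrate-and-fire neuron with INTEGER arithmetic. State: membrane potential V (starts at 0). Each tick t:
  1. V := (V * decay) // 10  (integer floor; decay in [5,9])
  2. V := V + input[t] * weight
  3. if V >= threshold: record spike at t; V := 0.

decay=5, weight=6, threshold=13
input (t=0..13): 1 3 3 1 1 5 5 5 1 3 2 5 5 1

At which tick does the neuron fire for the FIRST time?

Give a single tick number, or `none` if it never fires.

Answer: 1

Derivation:
t=0: input=1 -> V=6
t=1: input=3 -> V=0 FIRE
t=2: input=3 -> V=0 FIRE
t=3: input=1 -> V=6
t=4: input=1 -> V=9
t=5: input=5 -> V=0 FIRE
t=6: input=5 -> V=0 FIRE
t=7: input=5 -> V=0 FIRE
t=8: input=1 -> V=6
t=9: input=3 -> V=0 FIRE
t=10: input=2 -> V=12
t=11: input=5 -> V=0 FIRE
t=12: input=5 -> V=0 FIRE
t=13: input=1 -> V=6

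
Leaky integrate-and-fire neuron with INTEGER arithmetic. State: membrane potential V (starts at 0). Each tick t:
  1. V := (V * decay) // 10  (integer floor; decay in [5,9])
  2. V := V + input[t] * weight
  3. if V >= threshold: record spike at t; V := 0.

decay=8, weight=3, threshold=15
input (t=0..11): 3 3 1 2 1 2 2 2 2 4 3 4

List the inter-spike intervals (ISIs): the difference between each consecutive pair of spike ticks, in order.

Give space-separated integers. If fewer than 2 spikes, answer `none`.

t=0: input=3 -> V=9
t=1: input=3 -> V=0 FIRE
t=2: input=1 -> V=3
t=3: input=2 -> V=8
t=4: input=1 -> V=9
t=5: input=2 -> V=13
t=6: input=2 -> V=0 FIRE
t=7: input=2 -> V=6
t=8: input=2 -> V=10
t=9: input=4 -> V=0 FIRE
t=10: input=3 -> V=9
t=11: input=4 -> V=0 FIRE

Answer: 5 3 2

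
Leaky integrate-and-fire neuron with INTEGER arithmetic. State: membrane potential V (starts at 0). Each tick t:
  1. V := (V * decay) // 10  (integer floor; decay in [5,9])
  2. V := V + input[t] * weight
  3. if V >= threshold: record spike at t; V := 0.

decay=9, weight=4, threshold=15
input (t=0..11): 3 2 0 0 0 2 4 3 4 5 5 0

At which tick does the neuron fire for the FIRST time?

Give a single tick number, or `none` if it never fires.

t=0: input=3 -> V=12
t=1: input=2 -> V=0 FIRE
t=2: input=0 -> V=0
t=3: input=0 -> V=0
t=4: input=0 -> V=0
t=5: input=2 -> V=8
t=6: input=4 -> V=0 FIRE
t=7: input=3 -> V=12
t=8: input=4 -> V=0 FIRE
t=9: input=5 -> V=0 FIRE
t=10: input=5 -> V=0 FIRE
t=11: input=0 -> V=0

Answer: 1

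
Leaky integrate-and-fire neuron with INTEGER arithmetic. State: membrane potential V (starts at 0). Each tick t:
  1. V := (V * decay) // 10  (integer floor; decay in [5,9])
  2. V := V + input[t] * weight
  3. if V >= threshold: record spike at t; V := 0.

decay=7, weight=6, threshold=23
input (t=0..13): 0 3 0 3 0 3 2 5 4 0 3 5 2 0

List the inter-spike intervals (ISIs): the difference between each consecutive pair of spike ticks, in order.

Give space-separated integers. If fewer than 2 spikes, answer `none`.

Answer: 3 1 1 3

Derivation:
t=0: input=0 -> V=0
t=1: input=3 -> V=18
t=2: input=0 -> V=12
t=3: input=3 -> V=0 FIRE
t=4: input=0 -> V=0
t=5: input=3 -> V=18
t=6: input=2 -> V=0 FIRE
t=7: input=5 -> V=0 FIRE
t=8: input=4 -> V=0 FIRE
t=9: input=0 -> V=0
t=10: input=3 -> V=18
t=11: input=5 -> V=0 FIRE
t=12: input=2 -> V=12
t=13: input=0 -> V=8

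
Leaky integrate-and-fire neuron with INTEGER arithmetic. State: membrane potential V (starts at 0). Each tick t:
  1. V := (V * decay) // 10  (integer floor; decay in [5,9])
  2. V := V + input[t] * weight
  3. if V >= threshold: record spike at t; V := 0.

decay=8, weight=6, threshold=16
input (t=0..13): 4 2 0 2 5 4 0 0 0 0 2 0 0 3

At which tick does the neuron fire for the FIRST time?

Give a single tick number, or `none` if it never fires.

t=0: input=4 -> V=0 FIRE
t=1: input=2 -> V=12
t=2: input=0 -> V=9
t=3: input=2 -> V=0 FIRE
t=4: input=5 -> V=0 FIRE
t=5: input=4 -> V=0 FIRE
t=6: input=0 -> V=0
t=7: input=0 -> V=0
t=8: input=0 -> V=0
t=9: input=0 -> V=0
t=10: input=2 -> V=12
t=11: input=0 -> V=9
t=12: input=0 -> V=7
t=13: input=3 -> V=0 FIRE

Answer: 0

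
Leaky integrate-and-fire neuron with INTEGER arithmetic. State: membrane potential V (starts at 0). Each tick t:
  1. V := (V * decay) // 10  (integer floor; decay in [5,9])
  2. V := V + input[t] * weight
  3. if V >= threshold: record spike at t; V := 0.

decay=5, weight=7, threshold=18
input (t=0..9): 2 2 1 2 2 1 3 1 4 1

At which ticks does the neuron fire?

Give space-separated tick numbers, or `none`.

t=0: input=2 -> V=14
t=1: input=2 -> V=0 FIRE
t=2: input=1 -> V=7
t=3: input=2 -> V=17
t=4: input=2 -> V=0 FIRE
t=5: input=1 -> V=7
t=6: input=3 -> V=0 FIRE
t=7: input=1 -> V=7
t=8: input=4 -> V=0 FIRE
t=9: input=1 -> V=7

Answer: 1 4 6 8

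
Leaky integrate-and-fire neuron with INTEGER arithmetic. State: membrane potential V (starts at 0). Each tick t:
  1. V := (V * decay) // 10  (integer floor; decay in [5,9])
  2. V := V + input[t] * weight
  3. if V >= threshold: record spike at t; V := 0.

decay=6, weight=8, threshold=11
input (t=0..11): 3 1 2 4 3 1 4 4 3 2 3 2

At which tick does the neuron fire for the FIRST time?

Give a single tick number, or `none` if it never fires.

Answer: 0

Derivation:
t=0: input=3 -> V=0 FIRE
t=1: input=1 -> V=8
t=2: input=2 -> V=0 FIRE
t=3: input=4 -> V=0 FIRE
t=4: input=3 -> V=0 FIRE
t=5: input=1 -> V=8
t=6: input=4 -> V=0 FIRE
t=7: input=4 -> V=0 FIRE
t=8: input=3 -> V=0 FIRE
t=9: input=2 -> V=0 FIRE
t=10: input=3 -> V=0 FIRE
t=11: input=2 -> V=0 FIRE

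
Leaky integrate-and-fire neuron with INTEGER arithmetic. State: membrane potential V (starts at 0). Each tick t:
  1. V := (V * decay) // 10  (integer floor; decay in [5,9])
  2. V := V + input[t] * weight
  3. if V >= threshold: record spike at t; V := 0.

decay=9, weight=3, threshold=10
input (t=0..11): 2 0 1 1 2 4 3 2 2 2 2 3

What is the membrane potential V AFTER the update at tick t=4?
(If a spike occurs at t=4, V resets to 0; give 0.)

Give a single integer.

Answer: 0

Derivation:
t=0: input=2 -> V=6
t=1: input=0 -> V=5
t=2: input=1 -> V=7
t=3: input=1 -> V=9
t=4: input=2 -> V=0 FIRE
t=5: input=4 -> V=0 FIRE
t=6: input=3 -> V=9
t=7: input=2 -> V=0 FIRE
t=8: input=2 -> V=6
t=9: input=2 -> V=0 FIRE
t=10: input=2 -> V=6
t=11: input=3 -> V=0 FIRE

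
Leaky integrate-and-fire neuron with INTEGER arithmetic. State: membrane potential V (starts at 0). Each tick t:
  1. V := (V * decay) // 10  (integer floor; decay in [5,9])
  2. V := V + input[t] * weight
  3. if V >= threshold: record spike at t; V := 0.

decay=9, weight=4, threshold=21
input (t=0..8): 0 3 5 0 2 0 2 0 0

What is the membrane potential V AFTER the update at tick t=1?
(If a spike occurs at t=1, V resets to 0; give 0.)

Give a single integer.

Answer: 12

Derivation:
t=0: input=0 -> V=0
t=1: input=3 -> V=12
t=2: input=5 -> V=0 FIRE
t=3: input=0 -> V=0
t=4: input=2 -> V=8
t=5: input=0 -> V=7
t=6: input=2 -> V=14
t=7: input=0 -> V=12
t=8: input=0 -> V=10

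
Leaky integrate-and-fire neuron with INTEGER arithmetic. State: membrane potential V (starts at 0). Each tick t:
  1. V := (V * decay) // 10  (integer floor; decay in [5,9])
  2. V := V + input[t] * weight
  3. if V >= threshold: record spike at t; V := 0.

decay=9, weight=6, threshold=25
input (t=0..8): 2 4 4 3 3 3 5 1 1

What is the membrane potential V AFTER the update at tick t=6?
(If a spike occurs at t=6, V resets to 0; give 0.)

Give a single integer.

t=0: input=2 -> V=12
t=1: input=4 -> V=0 FIRE
t=2: input=4 -> V=24
t=3: input=3 -> V=0 FIRE
t=4: input=3 -> V=18
t=5: input=3 -> V=0 FIRE
t=6: input=5 -> V=0 FIRE
t=7: input=1 -> V=6
t=8: input=1 -> V=11

Answer: 0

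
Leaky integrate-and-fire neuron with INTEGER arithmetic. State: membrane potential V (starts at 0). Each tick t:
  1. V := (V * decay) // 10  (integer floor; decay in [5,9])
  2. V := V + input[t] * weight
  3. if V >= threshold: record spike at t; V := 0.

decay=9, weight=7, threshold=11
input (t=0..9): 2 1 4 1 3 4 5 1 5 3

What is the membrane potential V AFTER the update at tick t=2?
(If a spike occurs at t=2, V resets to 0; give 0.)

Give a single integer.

t=0: input=2 -> V=0 FIRE
t=1: input=1 -> V=7
t=2: input=4 -> V=0 FIRE
t=3: input=1 -> V=7
t=4: input=3 -> V=0 FIRE
t=5: input=4 -> V=0 FIRE
t=6: input=5 -> V=0 FIRE
t=7: input=1 -> V=7
t=8: input=5 -> V=0 FIRE
t=9: input=3 -> V=0 FIRE

Answer: 0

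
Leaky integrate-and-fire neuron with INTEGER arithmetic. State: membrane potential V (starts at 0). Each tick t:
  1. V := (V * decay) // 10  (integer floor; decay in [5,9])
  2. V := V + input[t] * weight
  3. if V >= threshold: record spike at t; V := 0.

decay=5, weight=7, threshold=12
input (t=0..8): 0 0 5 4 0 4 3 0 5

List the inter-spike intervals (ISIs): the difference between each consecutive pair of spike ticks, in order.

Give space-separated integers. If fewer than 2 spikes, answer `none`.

Answer: 1 2 1 2

Derivation:
t=0: input=0 -> V=0
t=1: input=0 -> V=0
t=2: input=5 -> V=0 FIRE
t=3: input=4 -> V=0 FIRE
t=4: input=0 -> V=0
t=5: input=4 -> V=0 FIRE
t=6: input=3 -> V=0 FIRE
t=7: input=0 -> V=0
t=8: input=5 -> V=0 FIRE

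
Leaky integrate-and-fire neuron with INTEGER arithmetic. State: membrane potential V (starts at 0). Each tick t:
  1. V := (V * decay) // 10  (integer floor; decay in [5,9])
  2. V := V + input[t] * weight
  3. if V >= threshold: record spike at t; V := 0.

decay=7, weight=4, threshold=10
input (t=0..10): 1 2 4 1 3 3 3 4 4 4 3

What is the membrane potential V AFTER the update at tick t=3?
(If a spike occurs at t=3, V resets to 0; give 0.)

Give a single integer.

Answer: 4

Derivation:
t=0: input=1 -> V=4
t=1: input=2 -> V=0 FIRE
t=2: input=4 -> V=0 FIRE
t=3: input=1 -> V=4
t=4: input=3 -> V=0 FIRE
t=5: input=3 -> V=0 FIRE
t=6: input=3 -> V=0 FIRE
t=7: input=4 -> V=0 FIRE
t=8: input=4 -> V=0 FIRE
t=9: input=4 -> V=0 FIRE
t=10: input=3 -> V=0 FIRE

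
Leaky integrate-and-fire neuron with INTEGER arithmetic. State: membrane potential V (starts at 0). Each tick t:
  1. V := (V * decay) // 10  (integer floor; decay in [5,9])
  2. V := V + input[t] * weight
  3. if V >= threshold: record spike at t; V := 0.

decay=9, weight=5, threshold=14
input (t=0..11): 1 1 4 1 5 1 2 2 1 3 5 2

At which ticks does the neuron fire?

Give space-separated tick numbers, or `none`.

t=0: input=1 -> V=5
t=1: input=1 -> V=9
t=2: input=4 -> V=0 FIRE
t=3: input=1 -> V=5
t=4: input=5 -> V=0 FIRE
t=5: input=1 -> V=5
t=6: input=2 -> V=0 FIRE
t=7: input=2 -> V=10
t=8: input=1 -> V=0 FIRE
t=9: input=3 -> V=0 FIRE
t=10: input=5 -> V=0 FIRE
t=11: input=2 -> V=10

Answer: 2 4 6 8 9 10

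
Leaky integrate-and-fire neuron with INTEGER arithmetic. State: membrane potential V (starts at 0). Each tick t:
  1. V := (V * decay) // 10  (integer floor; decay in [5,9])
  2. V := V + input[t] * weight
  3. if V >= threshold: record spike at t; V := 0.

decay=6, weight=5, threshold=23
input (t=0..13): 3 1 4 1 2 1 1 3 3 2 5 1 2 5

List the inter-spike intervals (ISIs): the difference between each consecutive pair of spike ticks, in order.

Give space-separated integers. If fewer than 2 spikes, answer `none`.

Answer: 6 2 3

Derivation:
t=0: input=3 -> V=15
t=1: input=1 -> V=14
t=2: input=4 -> V=0 FIRE
t=3: input=1 -> V=5
t=4: input=2 -> V=13
t=5: input=1 -> V=12
t=6: input=1 -> V=12
t=7: input=3 -> V=22
t=8: input=3 -> V=0 FIRE
t=9: input=2 -> V=10
t=10: input=5 -> V=0 FIRE
t=11: input=1 -> V=5
t=12: input=2 -> V=13
t=13: input=5 -> V=0 FIRE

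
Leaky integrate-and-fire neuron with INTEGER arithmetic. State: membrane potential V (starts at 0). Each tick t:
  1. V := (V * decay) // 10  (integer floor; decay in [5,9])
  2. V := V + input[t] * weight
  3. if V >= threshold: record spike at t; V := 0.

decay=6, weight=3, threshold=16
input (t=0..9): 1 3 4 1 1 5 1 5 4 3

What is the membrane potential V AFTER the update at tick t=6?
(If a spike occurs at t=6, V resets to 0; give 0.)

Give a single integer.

t=0: input=1 -> V=3
t=1: input=3 -> V=10
t=2: input=4 -> V=0 FIRE
t=3: input=1 -> V=3
t=4: input=1 -> V=4
t=5: input=5 -> V=0 FIRE
t=6: input=1 -> V=3
t=7: input=5 -> V=0 FIRE
t=8: input=4 -> V=12
t=9: input=3 -> V=0 FIRE

Answer: 3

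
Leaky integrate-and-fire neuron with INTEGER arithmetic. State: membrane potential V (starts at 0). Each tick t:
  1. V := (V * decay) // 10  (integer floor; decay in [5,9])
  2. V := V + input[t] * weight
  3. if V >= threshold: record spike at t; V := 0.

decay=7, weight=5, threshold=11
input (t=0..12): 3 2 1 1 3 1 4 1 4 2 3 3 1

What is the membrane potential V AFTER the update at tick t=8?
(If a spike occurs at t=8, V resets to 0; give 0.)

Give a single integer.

t=0: input=3 -> V=0 FIRE
t=1: input=2 -> V=10
t=2: input=1 -> V=0 FIRE
t=3: input=1 -> V=5
t=4: input=3 -> V=0 FIRE
t=5: input=1 -> V=5
t=6: input=4 -> V=0 FIRE
t=7: input=1 -> V=5
t=8: input=4 -> V=0 FIRE
t=9: input=2 -> V=10
t=10: input=3 -> V=0 FIRE
t=11: input=3 -> V=0 FIRE
t=12: input=1 -> V=5

Answer: 0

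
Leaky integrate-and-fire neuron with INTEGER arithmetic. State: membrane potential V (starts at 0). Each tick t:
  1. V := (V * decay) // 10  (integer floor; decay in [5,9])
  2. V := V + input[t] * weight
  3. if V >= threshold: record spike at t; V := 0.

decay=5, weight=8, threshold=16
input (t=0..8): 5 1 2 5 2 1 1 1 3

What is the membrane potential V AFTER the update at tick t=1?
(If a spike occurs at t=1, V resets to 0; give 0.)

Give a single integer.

t=0: input=5 -> V=0 FIRE
t=1: input=1 -> V=8
t=2: input=2 -> V=0 FIRE
t=3: input=5 -> V=0 FIRE
t=4: input=2 -> V=0 FIRE
t=5: input=1 -> V=8
t=6: input=1 -> V=12
t=7: input=1 -> V=14
t=8: input=3 -> V=0 FIRE

Answer: 8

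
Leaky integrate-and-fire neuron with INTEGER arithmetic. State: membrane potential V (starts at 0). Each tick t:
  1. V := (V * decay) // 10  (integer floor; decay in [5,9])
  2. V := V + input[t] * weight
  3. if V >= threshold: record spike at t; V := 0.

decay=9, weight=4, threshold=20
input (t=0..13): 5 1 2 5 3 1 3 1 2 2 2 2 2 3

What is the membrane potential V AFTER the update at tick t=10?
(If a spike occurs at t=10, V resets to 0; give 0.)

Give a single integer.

Answer: 0

Derivation:
t=0: input=5 -> V=0 FIRE
t=1: input=1 -> V=4
t=2: input=2 -> V=11
t=3: input=5 -> V=0 FIRE
t=4: input=3 -> V=12
t=5: input=1 -> V=14
t=6: input=3 -> V=0 FIRE
t=7: input=1 -> V=4
t=8: input=2 -> V=11
t=9: input=2 -> V=17
t=10: input=2 -> V=0 FIRE
t=11: input=2 -> V=8
t=12: input=2 -> V=15
t=13: input=3 -> V=0 FIRE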